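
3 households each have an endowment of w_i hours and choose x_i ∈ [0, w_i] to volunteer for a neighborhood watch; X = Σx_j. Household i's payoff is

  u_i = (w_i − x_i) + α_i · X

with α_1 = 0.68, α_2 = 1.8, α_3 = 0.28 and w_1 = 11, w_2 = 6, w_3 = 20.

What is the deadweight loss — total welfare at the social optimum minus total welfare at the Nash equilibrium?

54.56

∂u_i/∂x_i = α_i − 1, so household i contributes w_i if α_i > 1, else 0.
α_i > 1 for i ∈ {2}; NE contributions (0, 6, 0), X = 6.
W^NE = Σw_i − X^NE + (Σα_i)·X^NE = 37 + 1.76·6 = 47.56.
Planner: ∂(Σu_j)/∂x_i = Σα_j − 1 = 1.76 > 0, so everyone contributes w_i; X^SO = 37, W^SO = 37 + 1.76·37 = 102.12.
Deadweight loss = 54.56.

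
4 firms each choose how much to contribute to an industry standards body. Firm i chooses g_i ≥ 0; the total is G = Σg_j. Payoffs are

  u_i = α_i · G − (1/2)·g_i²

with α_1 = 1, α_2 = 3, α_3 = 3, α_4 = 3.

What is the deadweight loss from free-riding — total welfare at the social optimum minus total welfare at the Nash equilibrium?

114

Firm i's FOC: ∂u_i/∂g_i = α_i − g_i = 0, so g_i* = α_i.
NE contributions = (1, 3, 3, 3); G = 10.
W^NE = (Σα)·G − ½Σα_i² = 10² − ½·28 = 86.
Planner sets g_i = Σα_j = 10 for every i, so G^SO = 4·10 = 40.
W^SO = (Σα)·G^SO − ½·4·(Σα)² = (4/2)·10² = 200.
Deadweight loss = W^SO − W^NE = 114.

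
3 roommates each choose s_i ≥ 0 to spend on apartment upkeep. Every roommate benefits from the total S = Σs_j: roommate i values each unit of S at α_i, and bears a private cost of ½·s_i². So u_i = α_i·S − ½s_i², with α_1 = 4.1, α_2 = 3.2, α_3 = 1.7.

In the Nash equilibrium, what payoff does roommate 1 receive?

Roommate i's FOC: ∂u_i/∂s_i = α_i − s_i = 0, so s_i* = α_i.
NE contributions = (4.1, 3.2, 1.7); S = 9.
u_1 = α_1·S − ½·(s_1)² = 4.1·9 − ½·4.1² = 28.495.

28.495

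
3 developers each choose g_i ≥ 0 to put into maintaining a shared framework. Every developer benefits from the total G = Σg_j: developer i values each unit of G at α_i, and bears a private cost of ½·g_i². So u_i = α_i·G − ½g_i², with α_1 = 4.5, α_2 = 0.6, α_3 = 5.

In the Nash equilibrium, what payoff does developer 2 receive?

Developer i's FOC: ∂u_i/∂g_i = α_i − g_i = 0, so g_i* = α_i.
NE contributions = (4.5, 0.6, 5); G = 10.1.
u_2 = α_2·G − ½·(g_2)² = 0.6·10.1 − ½·0.6² = 5.88.

5.88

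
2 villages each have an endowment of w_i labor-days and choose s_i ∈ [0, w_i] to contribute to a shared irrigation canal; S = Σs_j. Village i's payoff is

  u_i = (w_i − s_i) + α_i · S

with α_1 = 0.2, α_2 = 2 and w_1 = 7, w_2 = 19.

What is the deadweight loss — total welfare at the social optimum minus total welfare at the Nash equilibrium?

∂u_i/∂s_i = α_i − 1, so village i contributes w_i if α_i > 1, else 0.
α_i > 1 for i ∈ {2}; NE contributions (0, 19), S = 19.
W^NE = Σw_i − S^NE + (Σα_i)·S^NE = 26 + 1.2·19 = 48.8.
Planner: ∂(Σu_j)/∂s_i = Σα_j − 1 = 1.2 > 0, so everyone contributes w_i; S^SO = 26, W^SO = 26 + 1.2·26 = 57.2.
Deadweight loss = 8.4.

8.4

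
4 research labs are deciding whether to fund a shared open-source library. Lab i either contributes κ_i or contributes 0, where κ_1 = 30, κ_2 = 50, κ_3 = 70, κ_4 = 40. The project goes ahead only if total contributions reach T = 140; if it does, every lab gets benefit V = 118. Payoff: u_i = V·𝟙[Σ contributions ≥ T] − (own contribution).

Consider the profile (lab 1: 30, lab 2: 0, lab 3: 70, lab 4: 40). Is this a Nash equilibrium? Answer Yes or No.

Yes

Total = 140 ≥ 140: provided.
Lab 1 (pledges 30, payoff 88): dropping to 0 → total 110, payoff 0. No gain.
Lab 2 (pledges 0, payoff 118): pledging 50 → total 190, payoff 68. No gain.
Lab 3 (pledges 70, payoff 48): dropping to 0 → total 70, payoff 0. No gain.
Lab 4 (pledges 40, payoff 78): dropping to 0 → total 100, payoff 0. No gain.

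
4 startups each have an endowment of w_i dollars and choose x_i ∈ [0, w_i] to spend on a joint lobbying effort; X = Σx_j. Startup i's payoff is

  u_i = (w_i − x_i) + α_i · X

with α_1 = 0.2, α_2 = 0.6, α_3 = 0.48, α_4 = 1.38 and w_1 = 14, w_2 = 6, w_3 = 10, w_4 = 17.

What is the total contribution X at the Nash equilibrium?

17

∂u_i/∂x_i = α_i − 1, so startup i contributes w_i if α_i > 1, else 0.
α_i > 1 for i ∈ {4}; NE contributions (0, 0, 0, 17), X = 17.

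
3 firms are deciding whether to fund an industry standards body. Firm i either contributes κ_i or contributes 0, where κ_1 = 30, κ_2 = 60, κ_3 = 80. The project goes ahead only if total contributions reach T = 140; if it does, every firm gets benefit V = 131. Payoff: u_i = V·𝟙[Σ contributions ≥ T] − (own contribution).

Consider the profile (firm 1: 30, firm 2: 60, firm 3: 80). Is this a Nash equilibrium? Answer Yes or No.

Total = 170 ≥ 140: provided.
Firm 1 (pledges 30, payoff 101): dropping to 0 → total 140, payoff 131. Profitable deviation.

No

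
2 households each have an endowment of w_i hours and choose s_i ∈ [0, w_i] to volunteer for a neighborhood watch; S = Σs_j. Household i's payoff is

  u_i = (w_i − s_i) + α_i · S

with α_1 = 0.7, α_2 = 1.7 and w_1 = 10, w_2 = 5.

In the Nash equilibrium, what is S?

∂u_i/∂s_i = α_i − 1, so household i contributes w_i if α_i > 1, else 0.
α_i > 1 for i ∈ {2}; NE contributions (0, 5), S = 5.

5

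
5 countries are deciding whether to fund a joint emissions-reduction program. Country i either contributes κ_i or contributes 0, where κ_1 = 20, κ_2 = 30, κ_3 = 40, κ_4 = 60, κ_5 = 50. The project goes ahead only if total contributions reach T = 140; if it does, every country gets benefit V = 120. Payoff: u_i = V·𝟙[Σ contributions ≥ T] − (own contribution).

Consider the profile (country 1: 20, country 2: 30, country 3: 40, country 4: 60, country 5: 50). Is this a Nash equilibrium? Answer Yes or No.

Total = 200 ≥ 140: provided.
Country 1 (pledges 20, payoff 100): dropping to 0 → total 180, payoff 120. Profitable deviation.

No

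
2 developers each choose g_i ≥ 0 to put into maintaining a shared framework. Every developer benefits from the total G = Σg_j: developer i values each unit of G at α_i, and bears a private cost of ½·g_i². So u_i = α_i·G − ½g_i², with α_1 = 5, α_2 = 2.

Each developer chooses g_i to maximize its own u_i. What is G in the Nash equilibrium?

Developer i's FOC: ∂u_i/∂g_i = α_i − g_i = 0, so g_i* = α_i.
NE contributions = (5, 2); G = 7.

7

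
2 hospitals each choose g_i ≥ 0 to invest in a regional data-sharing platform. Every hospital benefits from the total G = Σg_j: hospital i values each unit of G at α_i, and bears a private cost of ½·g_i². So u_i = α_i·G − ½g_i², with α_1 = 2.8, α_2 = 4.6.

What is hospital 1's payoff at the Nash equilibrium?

16.8

Hospital i's FOC: ∂u_i/∂g_i = α_i − g_i = 0, so g_i* = α_i.
NE contributions = (2.8, 4.6); G = 7.4.
u_1 = α_1·G − ½·(g_1)² = 2.8·7.4 − ½·2.8² = 16.8.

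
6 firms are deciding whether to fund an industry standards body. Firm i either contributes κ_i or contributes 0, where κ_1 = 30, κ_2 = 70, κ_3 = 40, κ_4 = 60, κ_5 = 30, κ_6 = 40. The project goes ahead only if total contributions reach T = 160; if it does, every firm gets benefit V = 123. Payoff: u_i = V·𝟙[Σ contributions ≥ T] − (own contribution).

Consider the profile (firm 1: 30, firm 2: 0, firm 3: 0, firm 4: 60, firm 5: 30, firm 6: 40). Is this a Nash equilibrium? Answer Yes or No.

Total = 160 ≥ 160: provided.
Firm 1 (pledges 30, payoff 93): dropping to 0 → total 130, payoff 0. No gain.
Firm 2 (pledges 0, payoff 123): pledging 70 → total 230, payoff 53. No gain.
Firm 3 (pledges 0, payoff 123): pledging 40 → total 200, payoff 83. No gain.
Firm 4 (pledges 60, payoff 63): dropping to 0 → total 100, payoff 0. No gain.
Firm 5 (pledges 30, payoff 93): dropping to 0 → total 130, payoff 0. No gain.
Firm 6 (pledges 40, payoff 83): dropping to 0 → total 120, payoff 0. No gain.

Yes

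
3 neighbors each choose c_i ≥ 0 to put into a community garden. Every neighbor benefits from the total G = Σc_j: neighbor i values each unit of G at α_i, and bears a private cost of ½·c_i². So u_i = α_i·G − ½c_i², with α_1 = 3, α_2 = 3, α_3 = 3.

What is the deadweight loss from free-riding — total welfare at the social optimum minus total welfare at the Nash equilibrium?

Neighbor i's FOC: ∂u_i/∂c_i = α_i − c_i = 0, so c_i* = α_i.
NE contributions = (3, 3, 3); G = 9.
W^NE = (Σα)·G − ½Σα_i² = 9² − ½·27 = 67.5.
Planner sets c_i = Σα_j = 9 for every i, so G^SO = 3·9 = 27.
W^SO = (Σα)·G^SO − ½·3·(Σα)² = (3/2)·9² = 121.5.
Deadweight loss = W^SO − W^NE = 54.

54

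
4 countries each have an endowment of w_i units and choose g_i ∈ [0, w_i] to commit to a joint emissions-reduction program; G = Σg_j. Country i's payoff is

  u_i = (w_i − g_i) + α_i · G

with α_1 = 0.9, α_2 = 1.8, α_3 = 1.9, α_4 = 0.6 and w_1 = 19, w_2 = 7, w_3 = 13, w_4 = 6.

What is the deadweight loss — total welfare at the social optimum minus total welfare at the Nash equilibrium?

105

∂u_i/∂g_i = α_i − 1, so country i contributes w_i if α_i > 1, else 0.
α_i > 1 for i ∈ {2, 3}; NE contributions (0, 7, 13, 0), G = 20.
W^NE = Σw_i − G^NE + (Σα_i)·G^NE = 45 + 4.2·20 = 129.
Planner: ∂(Σu_j)/∂g_i = Σα_j − 1 = 4.2 > 0, so everyone contributes w_i; G^SO = 45, W^SO = 45 + 4.2·45 = 234.
Deadweight loss = 105.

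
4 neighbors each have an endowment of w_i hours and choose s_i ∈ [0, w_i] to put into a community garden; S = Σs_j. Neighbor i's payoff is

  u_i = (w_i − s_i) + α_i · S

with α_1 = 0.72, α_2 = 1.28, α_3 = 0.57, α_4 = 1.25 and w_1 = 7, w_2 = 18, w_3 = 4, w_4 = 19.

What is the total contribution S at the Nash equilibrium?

37

∂u_i/∂s_i = α_i − 1, so neighbor i contributes w_i if α_i > 1, else 0.
α_i > 1 for i ∈ {2, 4}; NE contributions (0, 18, 0, 19), S = 37.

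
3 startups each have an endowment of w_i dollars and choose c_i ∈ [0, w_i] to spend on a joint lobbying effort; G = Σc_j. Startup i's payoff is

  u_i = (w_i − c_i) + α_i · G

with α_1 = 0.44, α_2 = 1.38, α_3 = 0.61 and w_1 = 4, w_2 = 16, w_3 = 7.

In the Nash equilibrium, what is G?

∂u_i/∂c_i = α_i − 1, so startup i contributes w_i if α_i > 1, else 0.
α_i > 1 for i ∈ {2}; NE contributions (0, 16, 0), G = 16.

16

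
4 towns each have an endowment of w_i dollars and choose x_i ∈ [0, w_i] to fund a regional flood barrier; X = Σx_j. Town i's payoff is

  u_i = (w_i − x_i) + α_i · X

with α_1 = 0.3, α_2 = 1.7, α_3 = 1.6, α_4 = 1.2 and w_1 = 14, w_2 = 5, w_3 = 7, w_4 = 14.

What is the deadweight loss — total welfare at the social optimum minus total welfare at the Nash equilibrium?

53.2

∂u_i/∂x_i = α_i − 1, so town i contributes w_i if α_i > 1, else 0.
α_i > 1 for i ∈ {2, 3, 4}; NE contributions (0, 5, 7, 14), X = 26.
W^NE = Σw_i − X^NE + (Σα_i)·X^NE = 40 + 3.8·26 = 138.8.
Planner: ∂(Σu_j)/∂x_i = Σα_j − 1 = 3.8 > 0, so everyone contributes w_i; X^SO = 40, W^SO = 40 + 3.8·40 = 192.
Deadweight loss = 53.2.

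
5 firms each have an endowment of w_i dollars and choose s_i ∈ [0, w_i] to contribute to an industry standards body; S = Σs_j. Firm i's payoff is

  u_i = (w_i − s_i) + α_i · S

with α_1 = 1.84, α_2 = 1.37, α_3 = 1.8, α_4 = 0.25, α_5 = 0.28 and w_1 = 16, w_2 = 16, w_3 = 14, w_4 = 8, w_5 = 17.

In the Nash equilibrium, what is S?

46

∂u_i/∂s_i = α_i − 1, so firm i contributes w_i if α_i > 1, else 0.
α_i > 1 for i ∈ {1, 2, 3}; NE contributions (16, 16, 14, 0, 0), S = 46.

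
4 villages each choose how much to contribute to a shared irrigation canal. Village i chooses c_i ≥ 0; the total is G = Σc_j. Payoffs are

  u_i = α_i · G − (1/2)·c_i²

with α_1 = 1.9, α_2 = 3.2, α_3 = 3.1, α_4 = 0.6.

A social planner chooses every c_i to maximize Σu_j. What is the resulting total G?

Planner FOC: ∂(Σu_j)/∂c_i = (Σα_j) − c_i = 0, so c_i^SO = Σα_j = 8.8 for every i; G^SO = 35.2.

35.2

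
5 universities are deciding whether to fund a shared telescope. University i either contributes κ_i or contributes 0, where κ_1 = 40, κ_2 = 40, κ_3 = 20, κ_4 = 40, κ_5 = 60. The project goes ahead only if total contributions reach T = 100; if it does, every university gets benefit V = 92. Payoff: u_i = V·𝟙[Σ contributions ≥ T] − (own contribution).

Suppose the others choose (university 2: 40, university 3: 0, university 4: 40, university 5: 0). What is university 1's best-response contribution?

Others' total = 80. Contributing 40 brings total to 120 ≥ 100: gain V − κ_1 = 52.
Best response: 40.

40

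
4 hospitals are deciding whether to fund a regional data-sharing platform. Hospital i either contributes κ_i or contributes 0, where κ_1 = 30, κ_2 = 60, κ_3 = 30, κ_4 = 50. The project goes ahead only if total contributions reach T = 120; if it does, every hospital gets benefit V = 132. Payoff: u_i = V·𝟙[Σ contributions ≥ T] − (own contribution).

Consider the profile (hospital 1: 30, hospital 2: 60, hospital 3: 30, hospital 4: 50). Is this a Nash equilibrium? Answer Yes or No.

Total = 170 ≥ 120: provided.
Hospital 1 (pledges 30, payoff 102): dropping to 0 → total 140, payoff 132. Profitable deviation.

No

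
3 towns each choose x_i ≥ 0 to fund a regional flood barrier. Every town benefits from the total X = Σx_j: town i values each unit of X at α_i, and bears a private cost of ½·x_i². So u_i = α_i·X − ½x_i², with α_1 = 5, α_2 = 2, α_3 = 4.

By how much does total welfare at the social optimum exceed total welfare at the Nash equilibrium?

Town i's FOC: ∂u_i/∂x_i = α_i − x_i = 0, so x_i* = α_i.
NE contributions = (5, 2, 4); X = 11.
W^NE = (Σα)·X − ½Σα_i² = 11² − ½·45 = 98.5.
Planner sets x_i = Σα_j = 11 for every i, so X^SO = 3·11 = 33.
W^SO = (Σα)·X^SO − ½·3·(Σα)² = (3/2)·11² = 181.5.
Deadweight loss = W^SO − W^NE = 83.

83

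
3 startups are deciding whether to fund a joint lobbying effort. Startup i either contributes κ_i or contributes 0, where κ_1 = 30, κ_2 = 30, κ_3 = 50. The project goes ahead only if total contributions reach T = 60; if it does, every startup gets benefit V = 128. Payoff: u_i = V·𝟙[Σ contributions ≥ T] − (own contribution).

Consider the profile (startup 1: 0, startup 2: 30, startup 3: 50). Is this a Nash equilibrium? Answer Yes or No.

Total = 80 ≥ 60: provided.
Startup 1 (pledges 0, payoff 128): pledging 30 → total 110, payoff 98. No gain.
Startup 2 (pledges 30, payoff 98): dropping to 0 → total 50, payoff 0. No gain.
Startup 3 (pledges 50, payoff 78): dropping to 0 → total 30, payoff 0. No gain.

Yes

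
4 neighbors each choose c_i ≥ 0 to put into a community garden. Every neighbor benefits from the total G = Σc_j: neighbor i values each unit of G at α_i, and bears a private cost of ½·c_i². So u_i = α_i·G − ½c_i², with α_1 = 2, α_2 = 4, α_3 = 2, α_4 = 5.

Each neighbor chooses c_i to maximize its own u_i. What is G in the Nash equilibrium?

13

Neighbor i's FOC: ∂u_i/∂c_i = α_i − c_i = 0, so c_i* = α_i.
NE contributions = (2, 4, 2, 5); G = 13.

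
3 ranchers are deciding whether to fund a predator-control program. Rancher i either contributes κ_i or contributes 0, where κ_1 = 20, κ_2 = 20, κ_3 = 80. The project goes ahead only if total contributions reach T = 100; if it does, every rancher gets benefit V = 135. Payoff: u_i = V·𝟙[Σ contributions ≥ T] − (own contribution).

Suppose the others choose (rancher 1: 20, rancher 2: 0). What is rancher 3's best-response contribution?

Others' total = 20. Contributing 80 brings total to 100 ≥ 100: gain V − κ_3 = 55.
Best response: 80.

80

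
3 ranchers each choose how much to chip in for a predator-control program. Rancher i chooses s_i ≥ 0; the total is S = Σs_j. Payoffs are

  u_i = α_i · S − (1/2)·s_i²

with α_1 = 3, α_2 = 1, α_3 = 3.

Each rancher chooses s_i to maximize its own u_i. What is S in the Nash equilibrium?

7

Rancher i's FOC: ∂u_i/∂s_i = α_i − s_i = 0, so s_i* = α_i.
NE contributions = (3, 1, 3); S = 7.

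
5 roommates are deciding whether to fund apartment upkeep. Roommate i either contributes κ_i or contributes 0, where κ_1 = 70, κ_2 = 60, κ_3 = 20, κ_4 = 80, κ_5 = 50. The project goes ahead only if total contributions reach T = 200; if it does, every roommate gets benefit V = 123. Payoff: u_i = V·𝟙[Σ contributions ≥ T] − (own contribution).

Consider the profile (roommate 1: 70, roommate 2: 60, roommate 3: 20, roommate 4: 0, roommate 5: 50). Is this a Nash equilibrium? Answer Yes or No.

Yes

Total = 200 ≥ 200: provided.
Roommate 1 (pledges 70, payoff 53): dropping to 0 → total 130, payoff 0. No gain.
Roommate 2 (pledges 60, payoff 63): dropping to 0 → total 140, payoff 0. No gain.
Roommate 3 (pledges 20, payoff 103): dropping to 0 → total 180, payoff 0. No gain.
Roommate 4 (pledges 0, payoff 123): pledging 80 → total 280, payoff 43. No gain.
Roommate 5 (pledges 50, payoff 73): dropping to 0 → total 150, payoff 0. No gain.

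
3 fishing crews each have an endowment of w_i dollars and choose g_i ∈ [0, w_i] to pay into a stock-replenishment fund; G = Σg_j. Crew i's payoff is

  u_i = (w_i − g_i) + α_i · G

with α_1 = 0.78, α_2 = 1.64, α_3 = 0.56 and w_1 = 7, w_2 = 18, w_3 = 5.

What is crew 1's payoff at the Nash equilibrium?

∂u_i/∂g_i = α_i − 1, so crew i contributes w_i if α_i > 1, else 0.
α_i > 1 for i ∈ {2}; NE contributions (0, 18, 0), G = 18.
u_1 = (7 − 0) + 0.78·18 = 21.04.

21.04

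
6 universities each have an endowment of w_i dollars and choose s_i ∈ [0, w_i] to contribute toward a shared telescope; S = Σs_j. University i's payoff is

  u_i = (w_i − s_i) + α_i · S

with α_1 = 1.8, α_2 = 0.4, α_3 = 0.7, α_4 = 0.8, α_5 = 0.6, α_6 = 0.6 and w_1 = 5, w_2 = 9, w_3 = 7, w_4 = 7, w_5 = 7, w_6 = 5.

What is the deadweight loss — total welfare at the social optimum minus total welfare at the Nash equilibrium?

∂u_i/∂s_i = α_i − 1, so university i contributes w_i if α_i > 1, else 0.
α_i > 1 for i ∈ {1}; NE contributions (5, 0, 0, 0, 0, 0), S = 5.
W^NE = Σw_i − S^NE + (Σα_i)·S^NE = 40 + 3.9·5 = 59.5.
Planner: ∂(Σu_j)/∂s_i = Σα_j − 1 = 3.9 > 0, so everyone contributes w_i; S^SO = 40, W^SO = 40 + 3.9·40 = 196.
Deadweight loss = 136.5.

136.5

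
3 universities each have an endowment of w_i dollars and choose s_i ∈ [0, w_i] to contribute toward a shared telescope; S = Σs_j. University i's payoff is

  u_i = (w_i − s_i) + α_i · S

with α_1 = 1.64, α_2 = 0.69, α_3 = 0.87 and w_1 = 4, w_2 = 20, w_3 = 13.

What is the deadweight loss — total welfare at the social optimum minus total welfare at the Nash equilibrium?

∂u_i/∂s_i = α_i − 1, so university i contributes w_i if α_i > 1, else 0.
α_i > 1 for i ∈ {1}; NE contributions (4, 0, 0), S = 4.
W^NE = Σw_i − S^NE + (Σα_i)·S^NE = 37 + 2.2·4 = 45.8.
Planner: ∂(Σu_j)/∂s_i = Σα_j − 1 = 2.2 > 0, so everyone contributes w_i; S^SO = 37, W^SO = 37 + 2.2·37 = 118.4.
Deadweight loss = 72.6.

72.6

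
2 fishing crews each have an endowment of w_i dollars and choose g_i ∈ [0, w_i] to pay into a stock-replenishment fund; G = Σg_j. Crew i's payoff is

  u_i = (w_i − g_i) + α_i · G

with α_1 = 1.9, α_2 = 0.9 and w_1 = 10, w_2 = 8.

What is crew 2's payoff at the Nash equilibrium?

∂u_i/∂g_i = α_i − 1, so crew i contributes w_i if α_i > 1, else 0.
α_i > 1 for i ∈ {1}; NE contributions (10, 0), G = 10.
u_2 = (8 − 0) + 0.9·10 = 17.

17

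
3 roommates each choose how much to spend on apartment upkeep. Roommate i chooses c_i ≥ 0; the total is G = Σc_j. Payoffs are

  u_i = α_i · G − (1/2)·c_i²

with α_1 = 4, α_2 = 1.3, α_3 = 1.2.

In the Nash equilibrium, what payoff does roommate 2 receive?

7.605

Roommate i's FOC: ∂u_i/∂c_i = α_i − c_i = 0, so c_i* = α_i.
NE contributions = (4, 1.3, 1.2); G = 6.5.
u_2 = α_2·G − ½·(c_2)² = 1.3·6.5 − ½·1.3² = 7.605.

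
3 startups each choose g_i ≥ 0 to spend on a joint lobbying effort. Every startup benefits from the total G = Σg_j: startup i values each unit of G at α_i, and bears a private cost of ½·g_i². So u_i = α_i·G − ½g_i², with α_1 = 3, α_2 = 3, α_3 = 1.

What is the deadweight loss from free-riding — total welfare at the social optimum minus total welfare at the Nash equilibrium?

Startup i's FOC: ∂u_i/∂g_i = α_i − g_i = 0, so g_i* = α_i.
NE contributions = (3, 3, 1); G = 7.
W^NE = (Σα)·G − ½Σα_i² = 7² − ½·19 = 39.5.
Planner sets g_i = Σα_j = 7 for every i, so G^SO = 3·7 = 21.
W^SO = (Σα)·G^SO − ½·3·(Σα)² = (3/2)·7² = 73.5.
Deadweight loss = W^SO − W^NE = 34.

34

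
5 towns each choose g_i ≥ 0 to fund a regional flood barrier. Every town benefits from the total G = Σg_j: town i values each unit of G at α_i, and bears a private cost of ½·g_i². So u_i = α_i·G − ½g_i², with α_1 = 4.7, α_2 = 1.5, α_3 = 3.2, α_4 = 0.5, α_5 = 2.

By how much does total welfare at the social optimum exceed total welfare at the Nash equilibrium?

231.83

Town i's FOC: ∂u_i/∂g_i = α_i − g_i = 0, so g_i* = α_i.
NE contributions = (4.7, 1.5, 3.2, 0.5, 2); G = 11.9.
W^NE = (Σα)·G − ½Σα_i² = 11.9² − ½·38.83 = 122.195.
Planner sets g_i = Σα_j = 11.9 for every i, so G^SO = 5·11.9 = 59.5.
W^SO = (Σα)·G^SO − ½·5·(Σα)² = (5/2)·11.9² = 354.025.
Deadweight loss = W^SO − W^NE = 231.83.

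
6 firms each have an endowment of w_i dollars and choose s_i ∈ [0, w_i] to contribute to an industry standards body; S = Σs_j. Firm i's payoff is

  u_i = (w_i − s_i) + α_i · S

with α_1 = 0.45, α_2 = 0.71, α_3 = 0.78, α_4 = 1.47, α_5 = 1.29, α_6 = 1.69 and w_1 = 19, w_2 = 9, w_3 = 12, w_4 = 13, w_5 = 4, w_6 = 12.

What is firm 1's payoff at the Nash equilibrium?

∂u_i/∂s_i = α_i − 1, so firm i contributes w_i if α_i > 1, else 0.
α_i > 1 for i ∈ {4, 5, 6}; NE contributions (0, 0, 0, 13, 4, 12), S = 29.
u_1 = (19 − 0) + 0.45·29 = 32.05.

32.05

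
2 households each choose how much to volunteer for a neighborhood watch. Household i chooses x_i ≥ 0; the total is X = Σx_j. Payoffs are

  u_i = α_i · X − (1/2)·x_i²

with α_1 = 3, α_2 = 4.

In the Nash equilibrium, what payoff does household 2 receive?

20

Household i's FOC: ∂u_i/∂x_i = α_i − x_i = 0, so x_i* = α_i.
NE contributions = (3, 4); X = 7.
u_2 = α_2·X − ½·(x_2)² = 4·7 − ½·4² = 20.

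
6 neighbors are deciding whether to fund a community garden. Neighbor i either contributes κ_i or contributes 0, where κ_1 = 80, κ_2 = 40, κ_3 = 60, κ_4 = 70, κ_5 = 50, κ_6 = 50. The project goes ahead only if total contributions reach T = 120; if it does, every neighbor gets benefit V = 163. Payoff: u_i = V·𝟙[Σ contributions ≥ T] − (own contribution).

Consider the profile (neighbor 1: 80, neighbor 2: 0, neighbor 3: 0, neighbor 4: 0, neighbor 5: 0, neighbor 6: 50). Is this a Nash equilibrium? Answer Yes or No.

Yes

Total = 130 ≥ 120: provided.
Neighbor 1 (pledges 80, payoff 83): dropping to 0 → total 50, payoff 0. No gain.
Neighbor 2 (pledges 0, payoff 163): pledging 40 → total 170, payoff 123. No gain.
Neighbor 3 (pledges 0, payoff 163): pledging 60 → total 190, payoff 103. No gain.
Neighbor 4 (pledges 0, payoff 163): pledging 70 → total 200, payoff 93. No gain.
Neighbor 5 (pledges 0, payoff 163): pledging 50 → total 180, payoff 113. No gain.
Neighbor 6 (pledges 50, payoff 113): dropping to 0 → total 80, payoff 0. No gain.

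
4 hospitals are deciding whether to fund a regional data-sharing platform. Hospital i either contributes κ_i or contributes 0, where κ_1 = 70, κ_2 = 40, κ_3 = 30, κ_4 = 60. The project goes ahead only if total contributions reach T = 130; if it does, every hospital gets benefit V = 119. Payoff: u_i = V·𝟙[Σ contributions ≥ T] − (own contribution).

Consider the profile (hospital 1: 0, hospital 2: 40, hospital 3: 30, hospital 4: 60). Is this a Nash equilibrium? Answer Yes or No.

Total = 130 ≥ 130: provided.
Hospital 1 (pledges 0, payoff 119): pledging 70 → total 200, payoff 49. No gain.
Hospital 2 (pledges 40, payoff 79): dropping to 0 → total 90, payoff 0. No gain.
Hospital 3 (pledges 30, payoff 89): dropping to 0 → total 100, payoff 0. No gain.
Hospital 4 (pledges 60, payoff 59): dropping to 0 → total 70, payoff 0. No gain.

Yes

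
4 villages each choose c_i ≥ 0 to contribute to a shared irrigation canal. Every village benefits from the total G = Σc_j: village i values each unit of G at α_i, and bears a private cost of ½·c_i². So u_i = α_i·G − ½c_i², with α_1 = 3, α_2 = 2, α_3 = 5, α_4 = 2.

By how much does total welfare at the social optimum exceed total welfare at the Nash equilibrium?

Village i's FOC: ∂u_i/∂c_i = α_i − c_i = 0, so c_i* = α_i.
NE contributions = (3, 2, 5, 2); G = 12.
W^NE = (Σα)·G − ½Σα_i² = 12² − ½·42 = 123.
Planner sets c_i = Σα_j = 12 for every i, so G^SO = 4·12 = 48.
W^SO = (Σα)·G^SO − ½·4·(Σα)² = (4/2)·12² = 288.
Deadweight loss = W^SO − W^NE = 165.

165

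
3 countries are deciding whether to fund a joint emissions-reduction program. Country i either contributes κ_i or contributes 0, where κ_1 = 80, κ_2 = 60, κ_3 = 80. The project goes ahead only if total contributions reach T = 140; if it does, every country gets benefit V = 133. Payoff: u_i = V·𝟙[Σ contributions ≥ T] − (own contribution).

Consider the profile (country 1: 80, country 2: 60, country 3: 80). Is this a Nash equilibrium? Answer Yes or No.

Total = 220 ≥ 140: provided.
Country 1 (pledges 80, payoff 53): dropping to 0 → total 140, payoff 133. Profitable deviation.

No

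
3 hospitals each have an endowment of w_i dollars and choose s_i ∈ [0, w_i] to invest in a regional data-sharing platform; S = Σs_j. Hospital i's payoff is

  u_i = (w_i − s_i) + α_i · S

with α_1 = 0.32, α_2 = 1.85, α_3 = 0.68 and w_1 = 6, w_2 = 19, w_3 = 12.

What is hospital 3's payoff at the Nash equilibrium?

24.92

∂u_i/∂s_i = α_i − 1, so hospital i contributes w_i if α_i > 1, else 0.
α_i > 1 for i ∈ {2}; NE contributions (0, 19, 0), S = 19.
u_3 = (12 − 0) + 0.68·19 = 24.92.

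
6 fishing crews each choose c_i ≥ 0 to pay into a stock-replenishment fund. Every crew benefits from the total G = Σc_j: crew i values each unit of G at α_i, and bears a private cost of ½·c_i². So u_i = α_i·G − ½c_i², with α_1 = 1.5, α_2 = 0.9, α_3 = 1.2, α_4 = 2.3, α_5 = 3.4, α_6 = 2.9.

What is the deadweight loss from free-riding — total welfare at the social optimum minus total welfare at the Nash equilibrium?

312.56

Crew i's FOC: ∂u_i/∂c_i = α_i − c_i = 0, so c_i* = α_i.
NE contributions = (1.5, 0.9, 1.2, 2.3, 3.4, 2.9); G = 12.2.
W^NE = (Σα)·G − ½Σα_i² = 12.2² − ½·29.76 = 133.96.
Planner sets c_i = Σα_j = 12.2 for every i, so G^SO = 6·12.2 = 73.2.
W^SO = (Σα)·G^SO − ½·6·(Σα)² = (6/2)·12.2² = 446.52.
Deadweight loss = W^SO − W^NE = 312.56.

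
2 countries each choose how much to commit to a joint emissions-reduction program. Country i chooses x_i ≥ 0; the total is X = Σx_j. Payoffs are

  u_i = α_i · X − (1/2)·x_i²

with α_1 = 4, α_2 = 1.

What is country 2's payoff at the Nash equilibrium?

Country i's FOC: ∂u_i/∂x_i = α_i − x_i = 0, so x_i* = α_i.
NE contributions = (4, 1); X = 5.
u_2 = α_2·X − ½·(x_2)² = 1·5 − ½·1² = 4.5.

4.5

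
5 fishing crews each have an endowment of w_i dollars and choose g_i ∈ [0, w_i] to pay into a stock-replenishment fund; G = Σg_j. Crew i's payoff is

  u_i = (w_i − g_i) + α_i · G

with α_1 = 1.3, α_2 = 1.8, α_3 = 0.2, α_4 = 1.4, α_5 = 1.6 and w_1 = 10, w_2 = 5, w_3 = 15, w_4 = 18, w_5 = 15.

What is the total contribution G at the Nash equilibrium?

∂u_i/∂g_i = α_i − 1, so crew i contributes w_i if α_i > 1, else 0.
α_i > 1 for i ∈ {1, 2, 4, 5}; NE contributions (10, 5, 0, 18, 15), G = 48.

48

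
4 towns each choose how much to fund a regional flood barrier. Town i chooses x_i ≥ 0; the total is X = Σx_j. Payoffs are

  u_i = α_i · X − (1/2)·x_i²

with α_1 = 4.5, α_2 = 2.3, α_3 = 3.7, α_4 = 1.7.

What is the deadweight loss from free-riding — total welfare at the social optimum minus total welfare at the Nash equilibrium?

Town i's FOC: ∂u_i/∂x_i = α_i − x_i = 0, so x_i* = α_i.
NE contributions = (4.5, 2.3, 3.7, 1.7); X = 12.2.
W^NE = (Σα)·X − ½Σα_i² = 12.2² − ½·42.12 = 127.78.
Planner sets x_i = Σα_j = 12.2 for every i, so X^SO = 4·12.2 = 48.8.
W^SO = (Σα)·X^SO − ½·4·(Σα)² = (4/2)·12.2² = 297.68.
Deadweight loss = W^SO − W^NE = 169.9.

169.9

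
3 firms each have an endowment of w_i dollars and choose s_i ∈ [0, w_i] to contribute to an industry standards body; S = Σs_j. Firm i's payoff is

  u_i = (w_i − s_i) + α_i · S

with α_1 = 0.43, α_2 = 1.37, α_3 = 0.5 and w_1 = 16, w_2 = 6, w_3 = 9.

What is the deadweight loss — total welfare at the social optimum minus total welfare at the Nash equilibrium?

32.5

∂u_i/∂s_i = α_i − 1, so firm i contributes w_i if α_i > 1, else 0.
α_i > 1 for i ∈ {2}; NE contributions (0, 6, 0), S = 6.
W^NE = Σw_i − S^NE + (Σα_i)·S^NE = 31 + 1.3·6 = 38.8.
Planner: ∂(Σu_j)/∂s_i = Σα_j − 1 = 1.3 > 0, so everyone contributes w_i; S^SO = 31, W^SO = 31 + 1.3·31 = 71.3.
Deadweight loss = 32.5.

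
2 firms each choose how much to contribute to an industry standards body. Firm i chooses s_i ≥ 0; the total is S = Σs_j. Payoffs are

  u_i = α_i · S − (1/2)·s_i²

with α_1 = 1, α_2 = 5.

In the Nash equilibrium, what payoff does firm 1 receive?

Firm i's FOC: ∂u_i/∂s_i = α_i − s_i = 0, so s_i* = α_i.
NE contributions = (1, 5); S = 6.
u_1 = α_1·S − ½·(s_1)² = 1·6 − ½·1² = 5.5.

5.5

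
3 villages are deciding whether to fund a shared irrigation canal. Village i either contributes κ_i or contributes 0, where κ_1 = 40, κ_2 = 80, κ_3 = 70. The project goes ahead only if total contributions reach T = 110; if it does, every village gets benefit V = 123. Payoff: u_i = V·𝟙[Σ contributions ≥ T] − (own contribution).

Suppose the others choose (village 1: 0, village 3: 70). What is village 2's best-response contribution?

Others' total = 70. Contributing 80 brings total to 150 ≥ 110: gain V − κ_2 = 43.
Best response: 80.

80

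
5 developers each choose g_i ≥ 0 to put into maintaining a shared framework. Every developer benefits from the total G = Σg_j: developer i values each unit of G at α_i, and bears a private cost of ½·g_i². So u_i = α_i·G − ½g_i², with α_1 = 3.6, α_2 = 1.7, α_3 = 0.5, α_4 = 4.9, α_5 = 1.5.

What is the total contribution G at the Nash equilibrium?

Developer i's FOC: ∂u_i/∂g_i = α_i − g_i = 0, so g_i* = α_i.
NE contributions = (3.6, 1.7, 0.5, 4.9, 1.5); G = 12.2.

12.2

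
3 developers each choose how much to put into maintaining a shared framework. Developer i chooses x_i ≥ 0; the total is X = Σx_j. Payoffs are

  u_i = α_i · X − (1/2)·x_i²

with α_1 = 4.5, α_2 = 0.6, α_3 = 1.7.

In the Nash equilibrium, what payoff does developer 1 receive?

Developer i's FOC: ∂u_i/∂x_i = α_i − x_i = 0, so x_i* = α_i.
NE contributions = (4.5, 0.6, 1.7); X = 6.8.
u_1 = α_1·X − ½·(x_1)² = 4.5·6.8 − ½·4.5² = 20.475.

20.475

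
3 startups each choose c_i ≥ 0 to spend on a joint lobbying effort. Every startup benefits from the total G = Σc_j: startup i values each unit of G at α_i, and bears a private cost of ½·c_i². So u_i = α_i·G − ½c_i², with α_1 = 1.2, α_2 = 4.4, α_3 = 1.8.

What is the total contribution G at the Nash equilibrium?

7.4

Startup i's FOC: ∂u_i/∂c_i = α_i − c_i = 0, so c_i* = α_i.
NE contributions = (1.2, 4.4, 1.8); G = 7.4.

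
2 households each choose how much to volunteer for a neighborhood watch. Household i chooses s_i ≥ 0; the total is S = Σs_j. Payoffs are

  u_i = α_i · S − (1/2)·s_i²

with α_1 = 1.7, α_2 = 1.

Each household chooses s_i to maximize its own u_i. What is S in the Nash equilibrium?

Household i's FOC: ∂u_i/∂s_i = α_i − s_i = 0, so s_i* = α_i.
NE contributions = (1.7, 1); S = 2.7.

2.7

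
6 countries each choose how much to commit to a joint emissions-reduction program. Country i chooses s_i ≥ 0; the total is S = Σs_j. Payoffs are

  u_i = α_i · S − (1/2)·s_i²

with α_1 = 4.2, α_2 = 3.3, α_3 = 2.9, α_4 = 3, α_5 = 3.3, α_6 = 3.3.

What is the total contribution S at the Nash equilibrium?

Country i's FOC: ∂u_i/∂s_i = α_i − s_i = 0, so s_i* = α_i.
NE contributions = (4.2, 3.3, 2.9, 3, 3.3, 3.3); S = 20.

20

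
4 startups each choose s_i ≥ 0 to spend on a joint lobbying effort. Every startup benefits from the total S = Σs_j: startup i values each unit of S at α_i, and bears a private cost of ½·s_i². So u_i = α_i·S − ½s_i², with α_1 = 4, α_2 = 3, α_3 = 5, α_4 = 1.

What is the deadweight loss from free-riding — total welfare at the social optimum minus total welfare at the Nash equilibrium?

194.5

Startup i's FOC: ∂u_i/∂s_i = α_i − s_i = 0, so s_i* = α_i.
NE contributions = (4, 3, 5, 1); S = 13.
W^NE = (Σα)·S − ½Σα_i² = 13² − ½·51 = 143.5.
Planner sets s_i = Σα_j = 13 for every i, so S^SO = 4·13 = 52.
W^SO = (Σα)·S^SO − ½·4·(Σα)² = (4/2)·13² = 338.
Deadweight loss = W^SO − W^NE = 194.5.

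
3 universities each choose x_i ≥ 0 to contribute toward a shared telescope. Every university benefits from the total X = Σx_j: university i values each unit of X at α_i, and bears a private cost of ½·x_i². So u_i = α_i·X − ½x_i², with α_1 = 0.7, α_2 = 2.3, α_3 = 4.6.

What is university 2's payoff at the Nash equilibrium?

University i's FOC: ∂u_i/∂x_i = α_i − x_i = 0, so x_i* = α_i.
NE contributions = (0.7, 2.3, 4.6); X = 7.6.
u_2 = α_2·X − ½·(x_2)² = 2.3·7.6 − ½·2.3² = 14.835.

14.835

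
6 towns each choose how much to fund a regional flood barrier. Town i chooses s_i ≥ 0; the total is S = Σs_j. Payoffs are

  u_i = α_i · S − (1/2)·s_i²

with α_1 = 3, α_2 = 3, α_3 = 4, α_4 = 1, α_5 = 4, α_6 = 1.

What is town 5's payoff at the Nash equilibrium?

Town i's FOC: ∂u_i/∂s_i = α_i − s_i = 0, so s_i* = α_i.
NE contributions = (3, 3, 4, 1, 4, 1); S = 16.
u_5 = α_5·S − ½·(s_5)² = 4·16 − ½·4² = 56.

56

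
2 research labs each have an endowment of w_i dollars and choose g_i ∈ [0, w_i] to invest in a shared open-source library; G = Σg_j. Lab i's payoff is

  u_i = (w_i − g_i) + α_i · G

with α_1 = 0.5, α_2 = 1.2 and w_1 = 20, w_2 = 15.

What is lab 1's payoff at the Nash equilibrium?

∂u_i/∂g_i = α_i − 1, so lab i contributes w_i if α_i > 1, else 0.
α_i > 1 for i ∈ {2}; NE contributions (0, 15), G = 15.
u_1 = (20 − 0) + 0.5·15 = 27.5.

27.5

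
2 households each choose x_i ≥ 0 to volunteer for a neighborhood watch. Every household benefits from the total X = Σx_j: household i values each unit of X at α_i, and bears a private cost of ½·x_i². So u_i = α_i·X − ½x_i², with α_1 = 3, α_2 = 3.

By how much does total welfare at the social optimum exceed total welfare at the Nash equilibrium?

Household i's FOC: ∂u_i/∂x_i = α_i − x_i = 0, so x_i* = α_i.
NE contributions = (3, 3); X = 6.
W^NE = (Σα)·X − ½Σα_i² = 6² − ½·18 = 27.
Planner sets x_i = Σα_j = 6 for every i, so X^SO = 2·6 = 12.
W^SO = (Σα)·X^SO − ½·2·(Σα)² = (2/2)·6² = 36.
Deadweight loss = W^SO − W^NE = 9.

9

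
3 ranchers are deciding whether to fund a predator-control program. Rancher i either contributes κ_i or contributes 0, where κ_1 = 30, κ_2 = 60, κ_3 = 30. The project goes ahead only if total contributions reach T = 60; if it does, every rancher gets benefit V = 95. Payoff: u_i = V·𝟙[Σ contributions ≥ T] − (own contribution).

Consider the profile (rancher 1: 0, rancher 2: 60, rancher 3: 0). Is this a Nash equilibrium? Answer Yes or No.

Total = 60 ≥ 60: provided.
Rancher 1 (pledges 0, payoff 95): pledging 30 → total 90, payoff 65. No gain.
Rancher 2 (pledges 60, payoff 35): dropping to 0 → total 0, payoff 0. No gain.
Rancher 3 (pledges 0, payoff 95): pledging 30 → total 90, payoff 65. No gain.

Yes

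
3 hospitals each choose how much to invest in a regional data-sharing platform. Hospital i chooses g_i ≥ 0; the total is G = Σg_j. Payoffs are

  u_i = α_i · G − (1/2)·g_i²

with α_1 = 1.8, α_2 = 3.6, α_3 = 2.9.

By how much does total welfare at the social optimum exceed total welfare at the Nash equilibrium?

46.75

Hospital i's FOC: ∂u_i/∂g_i = α_i − g_i = 0, so g_i* = α_i.
NE contributions = (1.8, 3.6, 2.9); G = 8.3.
W^NE = (Σα)·G − ½Σα_i² = 8.3² − ½·24.61 = 56.585.
Planner sets g_i = Σα_j = 8.3 for every i, so G^SO = 3·8.3 = 24.9.
W^SO = (Σα)·G^SO − ½·3·(Σα)² = (3/2)·8.3² = 103.335.
Deadweight loss = W^SO − W^NE = 46.75.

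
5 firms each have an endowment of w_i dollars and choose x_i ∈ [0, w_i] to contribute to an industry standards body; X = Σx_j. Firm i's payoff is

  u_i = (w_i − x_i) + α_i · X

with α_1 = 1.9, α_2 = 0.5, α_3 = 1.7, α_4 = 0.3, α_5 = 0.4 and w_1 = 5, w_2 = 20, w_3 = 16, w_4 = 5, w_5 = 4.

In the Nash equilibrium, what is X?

21

∂u_i/∂x_i = α_i − 1, so firm i contributes w_i if α_i > 1, else 0.
α_i > 1 for i ∈ {1, 3}; NE contributions (5, 0, 16, 0, 0), X = 21.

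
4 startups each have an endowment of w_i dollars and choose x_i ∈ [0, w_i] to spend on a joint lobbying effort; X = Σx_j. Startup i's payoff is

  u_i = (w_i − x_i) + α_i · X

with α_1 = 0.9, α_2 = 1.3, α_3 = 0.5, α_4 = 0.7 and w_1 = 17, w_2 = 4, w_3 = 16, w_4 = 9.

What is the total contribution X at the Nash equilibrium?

∂u_i/∂x_i = α_i − 1, so startup i contributes w_i if α_i > 1, else 0.
α_i > 1 for i ∈ {2}; NE contributions (0, 4, 0, 0), X = 4.

4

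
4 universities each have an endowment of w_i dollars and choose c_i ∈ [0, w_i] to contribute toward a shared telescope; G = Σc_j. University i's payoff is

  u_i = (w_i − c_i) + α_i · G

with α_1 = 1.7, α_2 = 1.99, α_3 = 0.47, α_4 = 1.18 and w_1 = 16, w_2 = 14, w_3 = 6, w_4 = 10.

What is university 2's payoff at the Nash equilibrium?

79.6

∂u_i/∂c_i = α_i − 1, so university i contributes w_i if α_i > 1, else 0.
α_i > 1 for i ∈ {1, 2, 4}; NE contributions (16, 14, 0, 10), G = 40.
u_2 = (14 − 14) + 1.99·40 = 79.6.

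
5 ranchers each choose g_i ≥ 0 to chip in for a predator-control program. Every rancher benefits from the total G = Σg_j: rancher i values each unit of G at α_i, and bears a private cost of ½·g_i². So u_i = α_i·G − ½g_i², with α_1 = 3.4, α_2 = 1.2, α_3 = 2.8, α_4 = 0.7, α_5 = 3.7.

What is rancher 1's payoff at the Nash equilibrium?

Rancher i's FOC: ∂u_i/∂g_i = α_i − g_i = 0, so g_i* = α_i.
NE contributions = (3.4, 1.2, 2.8, 0.7, 3.7); G = 11.8.
u_1 = α_1·G − ½·(g_1)² = 3.4·11.8 − ½·3.4² = 34.34.

34.34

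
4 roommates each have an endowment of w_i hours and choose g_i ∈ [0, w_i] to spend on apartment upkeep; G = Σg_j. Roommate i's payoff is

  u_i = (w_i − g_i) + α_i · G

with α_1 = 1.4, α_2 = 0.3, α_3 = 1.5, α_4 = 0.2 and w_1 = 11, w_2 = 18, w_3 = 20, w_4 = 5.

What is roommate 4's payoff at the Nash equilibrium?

∂u_i/∂g_i = α_i − 1, so roommate i contributes w_i if α_i > 1, else 0.
α_i > 1 for i ∈ {1, 3}; NE contributions (11, 0, 20, 0), G = 31.
u_4 = (5 − 0) + 0.2·31 = 11.2.

11.2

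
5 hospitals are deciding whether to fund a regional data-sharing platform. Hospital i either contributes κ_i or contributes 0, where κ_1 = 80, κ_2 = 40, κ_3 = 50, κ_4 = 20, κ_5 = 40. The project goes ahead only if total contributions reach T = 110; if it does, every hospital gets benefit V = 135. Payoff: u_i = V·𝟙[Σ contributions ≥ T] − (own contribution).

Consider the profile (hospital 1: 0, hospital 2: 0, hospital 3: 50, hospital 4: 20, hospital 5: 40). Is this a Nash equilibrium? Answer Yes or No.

Yes

Total = 110 ≥ 110: provided.
Hospital 1 (pledges 0, payoff 135): pledging 80 → total 190, payoff 55. No gain.
Hospital 2 (pledges 0, payoff 135): pledging 40 → total 150, payoff 95. No gain.
Hospital 3 (pledges 50, payoff 85): dropping to 0 → total 60, payoff 0. No gain.
Hospital 4 (pledges 20, payoff 115): dropping to 0 → total 90, payoff 0. No gain.
Hospital 5 (pledges 40, payoff 95): dropping to 0 → total 70, payoff 0. No gain.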